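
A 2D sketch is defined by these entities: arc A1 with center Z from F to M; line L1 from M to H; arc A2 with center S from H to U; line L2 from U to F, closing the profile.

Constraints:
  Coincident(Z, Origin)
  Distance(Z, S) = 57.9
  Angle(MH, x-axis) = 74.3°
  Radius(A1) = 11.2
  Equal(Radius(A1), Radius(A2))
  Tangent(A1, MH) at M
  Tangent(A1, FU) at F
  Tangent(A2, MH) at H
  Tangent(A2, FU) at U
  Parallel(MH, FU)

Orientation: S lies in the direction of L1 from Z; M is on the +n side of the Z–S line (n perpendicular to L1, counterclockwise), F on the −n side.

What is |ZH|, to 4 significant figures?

58.97

Tangency of A1 to both parallel lines with radius 11.2 puts M and F at Z ± 11.2·n: M = (-10.78, 3.031), F = (10.78, -3.031). Equal radii place H and U the same way about S: H = S + 11.2·n = (4.886, 58.77), U = S − 11.2·n = (26.45, 52.71). Then |ZH| = |H − Z| = 58.97.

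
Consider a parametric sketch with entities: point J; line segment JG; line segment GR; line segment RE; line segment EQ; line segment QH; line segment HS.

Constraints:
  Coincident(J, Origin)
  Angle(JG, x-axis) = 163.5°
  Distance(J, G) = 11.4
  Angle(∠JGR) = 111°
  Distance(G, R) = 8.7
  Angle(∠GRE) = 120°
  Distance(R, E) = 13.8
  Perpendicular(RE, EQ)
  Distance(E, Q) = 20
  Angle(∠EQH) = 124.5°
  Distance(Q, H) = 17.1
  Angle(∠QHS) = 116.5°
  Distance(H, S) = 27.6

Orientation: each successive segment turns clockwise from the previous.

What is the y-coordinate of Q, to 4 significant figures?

3.245

J is at the origin; JG runs at 163.5° with length 11.4, so G = (-10.93, 3.238). ∠JGR = 111.0° gives GR at 94.50° from the x-axis; with |GR| = 8.7, R = (-11.61, 11.91). ∠GRE = 120.0° gives RE at 34.50° from the x-axis; with |RE| = 13.8, E = (-0.2402, 19.73). RE is perpendicular to EQ, so EQ runs at -55.50°; with |EQ| = 20.0, Q = (11.09, 3.245). So Q.y = 3.245.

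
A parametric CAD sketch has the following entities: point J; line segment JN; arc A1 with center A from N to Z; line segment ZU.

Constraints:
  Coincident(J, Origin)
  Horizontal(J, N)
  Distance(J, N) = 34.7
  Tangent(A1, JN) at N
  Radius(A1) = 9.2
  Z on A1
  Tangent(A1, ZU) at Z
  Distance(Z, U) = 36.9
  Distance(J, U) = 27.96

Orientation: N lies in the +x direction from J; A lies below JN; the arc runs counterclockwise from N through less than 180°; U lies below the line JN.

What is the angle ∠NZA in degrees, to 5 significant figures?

68.261°

Checks: |AZ| = 9.200 ✓; ∠(AZ, ZU) = 90.00° ✓; |ZU| = 36.90 ✓; |JU| = 27.96 ✓.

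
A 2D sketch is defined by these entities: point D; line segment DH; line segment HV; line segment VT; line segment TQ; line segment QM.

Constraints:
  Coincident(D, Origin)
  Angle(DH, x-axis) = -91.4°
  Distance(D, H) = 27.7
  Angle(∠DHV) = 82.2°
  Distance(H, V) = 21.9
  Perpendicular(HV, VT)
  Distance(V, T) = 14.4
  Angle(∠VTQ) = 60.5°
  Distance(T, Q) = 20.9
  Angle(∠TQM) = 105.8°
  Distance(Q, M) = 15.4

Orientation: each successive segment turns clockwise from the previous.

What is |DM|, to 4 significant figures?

38.47

D is at the origin; DH runs at -91.4° with length 27.7, so H = (-0.6768, -27.69). ∠DHV = 82.2° gives HV at 170.8° from the x-axis; with |HV| = 21.9, V = (-22.30, -24.19). HV is perpendicular to VT, so VT runs at 80.80°; with |VT| = 14.4, T = (-19.99, -9.976). ∠VTQ = 60.5° gives TQ at -38.70° from the x-axis; with |TQ| = 20.9, Q = (-3.682, -23.04). ∠TQM = 105.8° gives QM at -112.9° from the x-axis; with |QM| = 15.4, M = (-9.674, -37.23). Then |DM| = |M − D| = 38.47.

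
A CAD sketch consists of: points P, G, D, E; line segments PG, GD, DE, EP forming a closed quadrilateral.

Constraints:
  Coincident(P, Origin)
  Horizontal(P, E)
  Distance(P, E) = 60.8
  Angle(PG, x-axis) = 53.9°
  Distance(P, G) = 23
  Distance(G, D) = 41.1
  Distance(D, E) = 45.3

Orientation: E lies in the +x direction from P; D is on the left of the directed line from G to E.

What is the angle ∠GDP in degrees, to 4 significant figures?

6.234°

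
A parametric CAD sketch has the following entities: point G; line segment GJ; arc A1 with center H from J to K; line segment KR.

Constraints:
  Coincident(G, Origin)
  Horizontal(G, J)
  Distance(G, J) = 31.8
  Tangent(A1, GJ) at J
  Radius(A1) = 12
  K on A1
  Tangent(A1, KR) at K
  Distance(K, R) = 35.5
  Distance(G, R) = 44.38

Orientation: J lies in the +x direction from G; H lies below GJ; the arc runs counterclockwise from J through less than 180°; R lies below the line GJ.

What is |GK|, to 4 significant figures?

22.07

Checks: |HJ| = 12.00 ✓; |HK| = 12.00 ✓; ∠(HK, KR) = 90.00° ✓; |KR| = 35.50 ✓; |GR| = 44.38 ✓.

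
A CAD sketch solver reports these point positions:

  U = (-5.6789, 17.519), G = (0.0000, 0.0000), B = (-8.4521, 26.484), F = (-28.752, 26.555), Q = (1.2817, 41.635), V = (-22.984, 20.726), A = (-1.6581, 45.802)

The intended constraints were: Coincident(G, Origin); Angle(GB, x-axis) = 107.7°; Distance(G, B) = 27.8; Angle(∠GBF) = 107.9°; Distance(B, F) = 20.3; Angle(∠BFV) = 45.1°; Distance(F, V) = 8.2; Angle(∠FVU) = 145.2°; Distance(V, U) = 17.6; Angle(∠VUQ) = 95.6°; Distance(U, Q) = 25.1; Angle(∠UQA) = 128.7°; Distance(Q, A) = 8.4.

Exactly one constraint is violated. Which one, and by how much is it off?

Distance(Q, A) = 8.4 — off by 3.30.

G = (0.00, 0.00) ✓; GB at 107.7° ✓; |GB| = 27.80 ✓; ∠GBF = 107.9° ✓; |BF| = 20.30 ✓; ∠BFV = 45.10° ✓; |FV| = 8.200 ✓; ∠FVU = 145.2° ✓; |VU| = 17.60 ✓; ∠VUQ = 95.60° ✓; |UQ| = 25.10 ✓; ∠UQA = 128.7° ✓; |QA| = 5.100 ✗.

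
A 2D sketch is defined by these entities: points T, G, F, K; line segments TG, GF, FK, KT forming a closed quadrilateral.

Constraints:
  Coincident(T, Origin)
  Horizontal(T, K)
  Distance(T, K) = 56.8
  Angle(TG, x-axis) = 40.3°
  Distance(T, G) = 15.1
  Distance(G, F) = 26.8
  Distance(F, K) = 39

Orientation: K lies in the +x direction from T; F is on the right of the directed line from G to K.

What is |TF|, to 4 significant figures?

25.94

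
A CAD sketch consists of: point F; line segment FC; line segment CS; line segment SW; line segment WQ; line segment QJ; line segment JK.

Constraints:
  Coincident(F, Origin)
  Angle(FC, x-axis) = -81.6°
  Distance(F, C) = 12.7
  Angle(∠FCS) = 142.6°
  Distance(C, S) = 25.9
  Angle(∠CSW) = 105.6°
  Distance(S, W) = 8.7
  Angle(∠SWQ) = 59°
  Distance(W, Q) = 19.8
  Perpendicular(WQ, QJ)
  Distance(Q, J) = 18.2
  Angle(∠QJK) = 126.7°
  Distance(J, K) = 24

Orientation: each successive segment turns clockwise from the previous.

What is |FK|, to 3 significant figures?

55.8

F is at the origin; FC runs at -81.6° with length 12.7, so C = (1.86, -12.6). ∠FCS = 142.6° gives CS at -119° from the x-axis; with |CS| = 25.9, S = (-10.7, -35.2). ∠CSW = 105.6° gives SW at 167° from the x-axis; with |SW| = 8.7, W = (-19.2, -33.2). ∠SWQ = 59.0° gives WQ at 45.6° from the x-axis; with |WQ| = 19.8, Q = (-5.31, -19.1). WQ ⟂ QJ, so QJ runs at -44.4°; with |QJ| = 18.2, J = (7.69, -31.8). ∠QJK = 126.7° gives JK at -97.7° from the x-axis; with |JK| = 24.0, K = (4.48, -55.6). Then |FK| = |K − F| = 55.8.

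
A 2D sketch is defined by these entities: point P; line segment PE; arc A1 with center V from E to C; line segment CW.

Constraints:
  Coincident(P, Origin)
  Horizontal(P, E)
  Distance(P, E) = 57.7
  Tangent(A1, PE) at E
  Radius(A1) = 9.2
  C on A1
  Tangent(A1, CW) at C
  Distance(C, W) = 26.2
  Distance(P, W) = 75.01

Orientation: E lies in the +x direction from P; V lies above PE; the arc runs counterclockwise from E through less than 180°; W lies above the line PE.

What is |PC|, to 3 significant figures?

67.6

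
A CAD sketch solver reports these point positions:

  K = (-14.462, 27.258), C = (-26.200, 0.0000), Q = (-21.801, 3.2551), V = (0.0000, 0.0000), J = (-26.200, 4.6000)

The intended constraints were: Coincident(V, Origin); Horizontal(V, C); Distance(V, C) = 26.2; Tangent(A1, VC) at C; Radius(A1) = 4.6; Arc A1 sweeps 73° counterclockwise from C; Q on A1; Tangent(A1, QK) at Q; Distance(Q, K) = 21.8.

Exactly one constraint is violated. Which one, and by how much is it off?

Distance(Q, K) = 21.8 — off by 3.30.

V = (0.00, 0.00) ✓; V.y = 0.00, C.y = 0.00 ✓; |VC| = 26.20 ✓; ∠(JC, CV) = 90.00° ✓; |JC| = 4.600 ✓; bearing(J→Q) − bearing(J→C) = 73.00° ✓; |JQ| = 4.600 ✓; ∠(JQ, QK) = 90.00° ✓; |QK| = 25.10 ✗.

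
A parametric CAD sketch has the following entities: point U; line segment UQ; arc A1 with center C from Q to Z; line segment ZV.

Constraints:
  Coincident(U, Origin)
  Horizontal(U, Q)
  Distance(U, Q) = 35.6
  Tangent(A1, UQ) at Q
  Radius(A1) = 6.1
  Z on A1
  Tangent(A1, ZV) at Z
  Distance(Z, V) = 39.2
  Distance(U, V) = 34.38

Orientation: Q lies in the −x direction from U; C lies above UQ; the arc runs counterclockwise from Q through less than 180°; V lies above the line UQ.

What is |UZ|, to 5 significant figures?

30.834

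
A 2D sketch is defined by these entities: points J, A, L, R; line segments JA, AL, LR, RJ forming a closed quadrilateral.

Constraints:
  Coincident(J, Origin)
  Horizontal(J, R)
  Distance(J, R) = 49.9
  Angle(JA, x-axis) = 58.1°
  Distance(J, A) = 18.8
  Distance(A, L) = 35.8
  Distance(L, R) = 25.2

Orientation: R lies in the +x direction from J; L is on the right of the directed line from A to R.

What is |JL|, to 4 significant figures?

32.43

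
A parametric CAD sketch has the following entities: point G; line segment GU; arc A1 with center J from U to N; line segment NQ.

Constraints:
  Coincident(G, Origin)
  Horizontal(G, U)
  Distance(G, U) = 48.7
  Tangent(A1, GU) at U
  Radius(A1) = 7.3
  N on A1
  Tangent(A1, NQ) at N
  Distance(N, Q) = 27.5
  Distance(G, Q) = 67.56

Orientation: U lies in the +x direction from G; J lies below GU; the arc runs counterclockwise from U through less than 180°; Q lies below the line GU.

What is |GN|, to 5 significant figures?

44.206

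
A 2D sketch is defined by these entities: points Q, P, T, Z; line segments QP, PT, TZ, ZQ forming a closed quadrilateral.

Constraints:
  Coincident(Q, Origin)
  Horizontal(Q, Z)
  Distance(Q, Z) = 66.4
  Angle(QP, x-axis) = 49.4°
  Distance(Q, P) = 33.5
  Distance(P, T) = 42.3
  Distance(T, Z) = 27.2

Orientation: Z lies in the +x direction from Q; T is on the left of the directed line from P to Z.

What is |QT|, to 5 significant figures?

69.564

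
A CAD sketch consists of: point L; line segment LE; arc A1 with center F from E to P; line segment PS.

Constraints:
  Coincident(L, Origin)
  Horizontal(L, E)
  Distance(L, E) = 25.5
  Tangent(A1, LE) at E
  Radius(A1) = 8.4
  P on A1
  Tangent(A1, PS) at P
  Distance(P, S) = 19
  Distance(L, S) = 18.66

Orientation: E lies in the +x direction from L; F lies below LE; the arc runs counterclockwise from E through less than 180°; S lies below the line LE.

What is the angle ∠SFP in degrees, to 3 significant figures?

66.1°

L is at the origin; L and E share the same y with |LE| = 25.5 and E on the +x side, so E = (25.5, 0.00). The tangent condition forces FE to be normal to LE, so F = E + (0, -8.4) = (25.5, -8.40). Since FP ⟂ PS (tangency), |FS| = √(8.4² + 19.0²) = 20.8 regardless of where P sits on A1. So S lies on both circle(L, 18.66) and circle(F, 20.8); the below-LE intersection is S = (6.77, -17.4). P is the foot of the tangent from S: P = (19.1, -2.94).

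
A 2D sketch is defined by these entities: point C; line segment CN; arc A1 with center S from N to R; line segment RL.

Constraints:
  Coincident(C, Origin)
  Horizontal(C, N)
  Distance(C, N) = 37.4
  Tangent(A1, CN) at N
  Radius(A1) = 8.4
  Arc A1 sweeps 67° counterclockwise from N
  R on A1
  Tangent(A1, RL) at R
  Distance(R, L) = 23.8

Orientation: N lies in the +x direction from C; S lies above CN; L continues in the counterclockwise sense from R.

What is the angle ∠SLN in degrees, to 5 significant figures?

10.221°

C is at the origin; CN is horizontal with |CN| = 37.4 and N on the +x side, so N = (37.400, 0.0000). Since A1 is tangent to CN there, SN ⟂ CN, so S = N + (0, 8.4) = (37.400, 8.4000). On A1, N sits at bearing -90° from S; a 67° counterclockwise sweep puts R at bearing -23°, so R = S + 8.4·(cos -23°, sin -23°) = (45.132, 5.1179). The tangent condition forces SR to be normal to RL, so RL runs along (−sin -23°, cos -23°); with |RL| = 23.8, L = (54.432, 27.026). Then cos ∠SLN = LS·LN / (|LS||LN|), giving 10.221°.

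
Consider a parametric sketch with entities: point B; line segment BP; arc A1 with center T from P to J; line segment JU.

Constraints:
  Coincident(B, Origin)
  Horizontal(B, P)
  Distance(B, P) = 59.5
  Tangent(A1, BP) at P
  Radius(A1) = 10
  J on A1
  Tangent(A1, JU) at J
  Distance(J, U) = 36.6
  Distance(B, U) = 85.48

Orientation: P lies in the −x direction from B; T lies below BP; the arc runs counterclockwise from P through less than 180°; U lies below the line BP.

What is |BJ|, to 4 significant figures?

70.09

Checks: |TJ| = 10.00 ✓; ∠(TJ, JU) = 90.00° ✓; |JU| = 36.60 ✓; |BU| = 85.48 ✓.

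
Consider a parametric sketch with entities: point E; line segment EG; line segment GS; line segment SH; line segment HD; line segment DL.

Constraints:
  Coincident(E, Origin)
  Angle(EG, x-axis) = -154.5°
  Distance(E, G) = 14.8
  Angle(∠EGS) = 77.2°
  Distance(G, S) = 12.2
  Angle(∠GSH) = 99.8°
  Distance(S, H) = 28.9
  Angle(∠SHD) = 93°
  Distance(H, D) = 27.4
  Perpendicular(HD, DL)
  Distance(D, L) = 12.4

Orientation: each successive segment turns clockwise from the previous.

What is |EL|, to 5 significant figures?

17.566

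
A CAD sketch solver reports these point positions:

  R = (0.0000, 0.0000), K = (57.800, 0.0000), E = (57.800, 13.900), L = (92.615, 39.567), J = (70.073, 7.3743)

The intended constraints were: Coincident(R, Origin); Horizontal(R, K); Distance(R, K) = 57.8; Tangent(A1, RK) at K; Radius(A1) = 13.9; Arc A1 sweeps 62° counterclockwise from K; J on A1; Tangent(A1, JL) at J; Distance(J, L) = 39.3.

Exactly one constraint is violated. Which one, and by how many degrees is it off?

Tangent(A1, JL) at J — off by 7.00°.

R = (0.00, 0.00) ✓; R.y = 0.00, K.y = 0.00 ✓; |RK| = 57.80 ✓; ∠(EK, KR) = 90.00° ✓; |EK| = 13.90 ✓; bearing(E→J) − bearing(E→K) = 62.00° ✓; |EJ| = 13.90 ✓; ∠(EJ, JL) = 97.00° ✗; |JL| = 39.30 ✓.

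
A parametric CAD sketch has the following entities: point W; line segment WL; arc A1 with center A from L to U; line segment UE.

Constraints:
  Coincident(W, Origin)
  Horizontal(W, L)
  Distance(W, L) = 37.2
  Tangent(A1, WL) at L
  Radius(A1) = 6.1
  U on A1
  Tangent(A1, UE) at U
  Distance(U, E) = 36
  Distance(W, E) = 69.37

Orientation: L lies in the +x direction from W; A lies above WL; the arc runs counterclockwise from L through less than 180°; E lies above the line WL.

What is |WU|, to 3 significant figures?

42.6

Checks: |AU| = 6.100 ✓; ∠(AU, UE) = 90.00° ✓; |UE| = 36.00 ✓; |WE| = 69.37 ✓.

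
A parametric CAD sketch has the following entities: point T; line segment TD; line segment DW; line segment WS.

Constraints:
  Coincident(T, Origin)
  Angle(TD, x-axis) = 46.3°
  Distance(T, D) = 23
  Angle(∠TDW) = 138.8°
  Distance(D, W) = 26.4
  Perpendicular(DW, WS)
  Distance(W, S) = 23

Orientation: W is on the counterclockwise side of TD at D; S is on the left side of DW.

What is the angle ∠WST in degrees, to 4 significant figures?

79.82°

∠TDW = 138.8°, so DW runs at 46.3° + (180° − 138.8°) = 87.50° from the x-axis; with |DW| = 26.4, W = D + 26.4·(cos 87.50°, sin 87.50°) = (17.04, 43.00). DW ⟂ WS; with |WS| = 23.0 on the left of DW, S = W + 23.0·(-0.9990, 0.04362) = (-5.936, 44.01). Then cos ∠WST = SW·ST / (|SW||ST|), giving 79.82°.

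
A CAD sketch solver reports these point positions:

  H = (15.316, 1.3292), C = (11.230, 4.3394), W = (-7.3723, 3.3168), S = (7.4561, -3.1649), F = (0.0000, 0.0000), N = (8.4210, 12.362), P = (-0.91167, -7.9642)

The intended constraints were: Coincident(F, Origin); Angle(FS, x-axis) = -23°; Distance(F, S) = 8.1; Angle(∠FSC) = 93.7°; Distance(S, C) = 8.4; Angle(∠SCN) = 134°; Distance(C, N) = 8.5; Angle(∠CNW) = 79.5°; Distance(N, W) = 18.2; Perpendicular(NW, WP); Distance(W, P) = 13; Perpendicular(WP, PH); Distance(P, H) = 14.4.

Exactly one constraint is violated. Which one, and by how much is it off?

Distance(P, H) = 14.4 — off by 4.30.

F = (0.00, 0.00) ✓; FS at -23.00° ✓; |FS| = 8.100 ✓; ∠FSC = 93.70° ✓; |SC| = 8.400 ✓; ∠SCN = 134.0° ✓; |CN| = 8.500 ✓; ∠CNW = 79.50° ✓; |NW| = 18.20 ✓; ∠(NW, WP) = 90.00° ✓; |WP| = 13.00 ✓; ∠(WP, PH) = 90.00° ✓; |PH| = 18.70 ✗.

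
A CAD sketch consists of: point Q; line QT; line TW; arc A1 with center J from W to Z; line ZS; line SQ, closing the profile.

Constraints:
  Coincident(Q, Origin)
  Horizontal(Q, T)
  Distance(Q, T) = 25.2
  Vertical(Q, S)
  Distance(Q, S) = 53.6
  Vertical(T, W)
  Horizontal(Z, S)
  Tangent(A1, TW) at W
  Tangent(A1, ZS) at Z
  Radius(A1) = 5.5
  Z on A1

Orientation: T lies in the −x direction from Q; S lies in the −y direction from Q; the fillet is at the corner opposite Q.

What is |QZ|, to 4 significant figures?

57.11

The virtual corner opposite Q is at (-25.20, -53.60). A1 meets TW tangentially, so JW is at right angles to TW and since A1 is tangent to ZS there, JZ ⟂ ZS, with radius 5.5, so the center J sits 5.5 in from both sides at J = (-19.70, -48.10). That places the tangent points at W = (-25.20, -48.10) on TW and Z = (-19.70, -53.60) on ZS. Then |QZ| = |Z − Q| = 57.11.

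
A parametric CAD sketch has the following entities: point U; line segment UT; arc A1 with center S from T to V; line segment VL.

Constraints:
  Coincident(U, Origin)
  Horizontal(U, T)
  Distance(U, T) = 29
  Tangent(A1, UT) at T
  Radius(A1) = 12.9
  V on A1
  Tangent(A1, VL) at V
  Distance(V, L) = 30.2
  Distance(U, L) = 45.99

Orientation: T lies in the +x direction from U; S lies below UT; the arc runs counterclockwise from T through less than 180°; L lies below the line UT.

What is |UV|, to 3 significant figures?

20.6

Checks: |SV| = 12.90 ✓; ∠(SV, VL) = 90.00° ✓; |VL| = 30.20 ✓; |UL| = 45.99 ✓.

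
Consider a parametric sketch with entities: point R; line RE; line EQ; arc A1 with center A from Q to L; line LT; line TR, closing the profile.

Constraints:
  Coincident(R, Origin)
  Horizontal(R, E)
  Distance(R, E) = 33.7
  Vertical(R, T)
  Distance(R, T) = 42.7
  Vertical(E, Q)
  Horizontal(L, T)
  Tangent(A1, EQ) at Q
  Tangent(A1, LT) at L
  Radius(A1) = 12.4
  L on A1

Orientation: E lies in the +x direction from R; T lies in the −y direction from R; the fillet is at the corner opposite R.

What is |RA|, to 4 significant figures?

37.04

RT is vertical with |RT| = 42.7 and T on the −y side, so T = (0.000, -42.70). The virtual corner opposite R is at (33.70, -42.70). Tangency of A1 to EQ means the radius AQ is perpendicular to EQ and the tangent condition forces AL to be normal to LT, with radius 12.4, so the center A sits 12.4 in from both sides at A = (21.30, -30.30). Then |RA| = |A − R| = 37.04.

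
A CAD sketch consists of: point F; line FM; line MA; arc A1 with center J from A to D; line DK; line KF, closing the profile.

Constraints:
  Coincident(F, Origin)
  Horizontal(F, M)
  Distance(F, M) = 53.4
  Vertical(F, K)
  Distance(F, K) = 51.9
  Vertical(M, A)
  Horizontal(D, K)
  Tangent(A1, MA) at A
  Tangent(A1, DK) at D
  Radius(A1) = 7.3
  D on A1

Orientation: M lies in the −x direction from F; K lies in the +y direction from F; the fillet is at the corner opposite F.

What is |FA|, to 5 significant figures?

69.575

F is at the origin; F and M share the same y with |FM| = 53.4 and M on the −x side, so M = (-53.400, 0.0000). F and K share the same x with |FK| = 51.9 and K on the +y side, so K = (0.0000, 51.900). The virtual corner opposite F is at (-53.400, 51.900). Tangency of A1 to MA means the radius JA is perpendicular to MA and tangency of A1 to DK means the radius JD is perpendicular to DK, with radius 7.3, so the center J sits 7.3 in from both sides at J = (-46.100, 44.600). That places the tangent points at A = (-53.400, 44.600) on MA and D = (-46.100, 51.900) on DK. Then |FA| = |A − F| = 69.575.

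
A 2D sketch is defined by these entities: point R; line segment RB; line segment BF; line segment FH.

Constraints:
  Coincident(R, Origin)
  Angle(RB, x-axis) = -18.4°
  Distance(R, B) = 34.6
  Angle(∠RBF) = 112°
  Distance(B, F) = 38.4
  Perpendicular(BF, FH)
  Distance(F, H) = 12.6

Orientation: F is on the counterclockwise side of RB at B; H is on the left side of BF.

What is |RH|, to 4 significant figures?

54.93

∠RBF = 112.0°, so BF runs at -18.4° + (180° − 112.0°) = 49.60° from the x-axis; with |BF| = 38.4, F = B + 38.4·(cos 49.60°, sin 49.60°) = (57.72, 18.32). BF is perpendicular to FH; with |FH| = 12.6 on the left of BF, H = F + 12.6·(-0.7615, 0.6481) = (48.12, 26.49). Then |RH| = |H − R| = 54.93.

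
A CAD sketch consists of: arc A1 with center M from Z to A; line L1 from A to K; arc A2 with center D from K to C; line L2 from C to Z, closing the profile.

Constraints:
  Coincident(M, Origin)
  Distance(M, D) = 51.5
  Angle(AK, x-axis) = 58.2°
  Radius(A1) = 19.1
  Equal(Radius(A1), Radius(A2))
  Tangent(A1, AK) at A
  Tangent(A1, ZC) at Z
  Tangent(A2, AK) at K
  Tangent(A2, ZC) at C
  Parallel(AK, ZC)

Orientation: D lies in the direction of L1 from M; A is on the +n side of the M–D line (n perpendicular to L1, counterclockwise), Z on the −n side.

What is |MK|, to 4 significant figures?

54.93

Tangency of A1 to both parallel lines with radius 19.1 puts A and Z at M ± 19.1·n: A = (-16.23, 10.06), Z = (16.23, -10.06). Equal radii place K and C the same way about D: K = D + 19.1·n = (10.91, 53.83), C = D − 19.1·n = (43.37, 33.70). Then |MK| = |K − M| = 54.93.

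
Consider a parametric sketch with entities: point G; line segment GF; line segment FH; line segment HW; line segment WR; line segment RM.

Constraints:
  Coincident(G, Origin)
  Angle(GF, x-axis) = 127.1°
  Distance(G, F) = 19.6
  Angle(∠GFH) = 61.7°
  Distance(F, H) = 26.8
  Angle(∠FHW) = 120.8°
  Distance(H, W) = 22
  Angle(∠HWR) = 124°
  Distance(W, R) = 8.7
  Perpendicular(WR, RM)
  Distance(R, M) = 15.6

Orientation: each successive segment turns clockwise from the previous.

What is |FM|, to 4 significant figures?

28.55

G is at the origin; GF runs at 127.1° with length 19.6, so F = (-11.82, 15.63). ∠GFH = 61.7° gives FH at 8.800° from the x-axis; with |FH| = 26.8, H = (14.66, 19.73). ∠FHW = 120.8° gives HW at -50.40° from the x-axis; with |HW| = 22.0, W = (28.68, 2.781). ∠HWR = 124.0° gives WR at -106.4° from the x-axis; with |WR| = 8.7, R = (26.23, -5.565). The perpendicularity gives RM at right angles to WR, so RM runs at 163.6°; with |RM| = 15.6, M = (11.26, -1.160). Then |FM| = |M − F| = 28.55.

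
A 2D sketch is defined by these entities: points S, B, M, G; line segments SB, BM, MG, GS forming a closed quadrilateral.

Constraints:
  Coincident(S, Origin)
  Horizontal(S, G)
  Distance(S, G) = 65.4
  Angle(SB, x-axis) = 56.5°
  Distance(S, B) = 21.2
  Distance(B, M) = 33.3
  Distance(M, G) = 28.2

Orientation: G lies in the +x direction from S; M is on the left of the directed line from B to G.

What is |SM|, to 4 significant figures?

48.97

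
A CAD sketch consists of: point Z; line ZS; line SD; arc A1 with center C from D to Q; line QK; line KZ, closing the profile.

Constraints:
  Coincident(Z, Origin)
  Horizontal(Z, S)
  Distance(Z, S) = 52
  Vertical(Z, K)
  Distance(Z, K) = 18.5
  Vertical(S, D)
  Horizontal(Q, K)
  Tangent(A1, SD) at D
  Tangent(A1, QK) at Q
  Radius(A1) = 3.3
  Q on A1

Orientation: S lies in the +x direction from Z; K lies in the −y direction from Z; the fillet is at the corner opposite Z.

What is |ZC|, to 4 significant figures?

51.02

Z is at the origin; ZS is horizontal with |ZS| = 52.0 and S on the +x side, so S = (52.00, 0.000). ZK is vertical with |ZK| = 18.5 and K on the −y side, so K = (0.000, -18.50). The virtual corner opposite Z is at (52.00, -18.50). Tangency of A1 to SD means the radius CD is perpendicular to SD and since A1 is tangent to QK there, CQ ⟂ QK, with radius 3.3, so the center C sits 3.3 in from both sides at C = (48.70, -15.20). Then |ZC| = |C − Z| = 51.02.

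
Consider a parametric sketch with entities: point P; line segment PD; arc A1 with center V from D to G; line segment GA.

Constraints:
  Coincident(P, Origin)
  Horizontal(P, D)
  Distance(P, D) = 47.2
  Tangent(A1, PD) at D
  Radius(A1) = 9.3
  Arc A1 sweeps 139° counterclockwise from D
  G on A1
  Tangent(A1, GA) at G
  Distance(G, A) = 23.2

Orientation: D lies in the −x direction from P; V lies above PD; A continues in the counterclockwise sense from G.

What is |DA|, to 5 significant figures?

33.539

P is at the origin; PD is horizontal with |PD| = 47.2 and D on the −x side, so D = (-47.200, 0.0000). A1 meets PD tangentially, so VD is at right angles to PD, so V = D + (0, 9.3) = (-47.200, 9.3000). On A1, D sits at bearing -90° from V; a 139° counterclockwise sweep puts G at bearing 49°, so G = V + 9.3·(cos 49°, sin 49°) = (-41.099, 16.319). Since A1 is tangent to GA there, VG ⟂ GA, so GA runs along (−sin 49°, cos 49°); with |GA| = 23.2, A = (-58.608, 31.539). Then |DA| = |A − D| = 33.539.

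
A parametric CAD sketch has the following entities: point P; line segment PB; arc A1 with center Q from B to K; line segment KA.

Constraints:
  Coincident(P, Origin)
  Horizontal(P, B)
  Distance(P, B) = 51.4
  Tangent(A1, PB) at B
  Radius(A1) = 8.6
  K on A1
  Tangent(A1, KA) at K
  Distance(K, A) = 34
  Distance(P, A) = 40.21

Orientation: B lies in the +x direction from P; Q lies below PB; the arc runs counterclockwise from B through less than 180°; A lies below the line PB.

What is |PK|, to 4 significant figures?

44.50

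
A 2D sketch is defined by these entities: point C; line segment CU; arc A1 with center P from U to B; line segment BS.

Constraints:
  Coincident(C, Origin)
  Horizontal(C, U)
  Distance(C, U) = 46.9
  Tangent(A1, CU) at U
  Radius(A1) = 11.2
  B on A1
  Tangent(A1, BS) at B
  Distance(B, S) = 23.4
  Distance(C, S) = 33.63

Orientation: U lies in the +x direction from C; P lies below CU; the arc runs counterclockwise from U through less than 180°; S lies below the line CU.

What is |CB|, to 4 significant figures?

38.13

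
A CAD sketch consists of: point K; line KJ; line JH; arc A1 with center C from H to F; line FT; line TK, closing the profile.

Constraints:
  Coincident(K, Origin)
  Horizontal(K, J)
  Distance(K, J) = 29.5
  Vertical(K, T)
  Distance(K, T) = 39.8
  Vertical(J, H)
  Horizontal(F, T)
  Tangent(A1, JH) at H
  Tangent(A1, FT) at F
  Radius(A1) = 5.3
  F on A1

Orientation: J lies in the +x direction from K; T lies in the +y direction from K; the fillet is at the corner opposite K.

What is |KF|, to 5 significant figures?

46.580

The virtual corner opposite K is at (29.500, 39.800). Since A1 is tangent to JH there, CH ⟂ JH and A1 meets FT tangentially, so CF is at right angles to FT, with radius 5.3, so the center C sits 5.3 in from both sides at C = (24.200, 34.500). That places the tangent points at H = (29.500, 34.500) on JH and F = (24.200, 39.800) on FT. Then |KF| = |F − K| = 46.580.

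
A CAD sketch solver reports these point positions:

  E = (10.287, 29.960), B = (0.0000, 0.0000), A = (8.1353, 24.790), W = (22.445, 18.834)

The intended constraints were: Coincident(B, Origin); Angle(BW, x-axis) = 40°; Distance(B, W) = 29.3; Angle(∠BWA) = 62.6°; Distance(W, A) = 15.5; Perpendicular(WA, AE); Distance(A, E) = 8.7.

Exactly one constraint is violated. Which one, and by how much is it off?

Distance(A, E) = 8.7 — off by 3.10.

B = (0.00, 0.00) ✓; BW at 40.00° ✓; |BW| = 29.30 ✓; ∠BWA = 62.60° ✓; |WA| = 15.50 ✓; ∠(WA, AE) = 90.00° ✓; |AE| = 5.600 ✗.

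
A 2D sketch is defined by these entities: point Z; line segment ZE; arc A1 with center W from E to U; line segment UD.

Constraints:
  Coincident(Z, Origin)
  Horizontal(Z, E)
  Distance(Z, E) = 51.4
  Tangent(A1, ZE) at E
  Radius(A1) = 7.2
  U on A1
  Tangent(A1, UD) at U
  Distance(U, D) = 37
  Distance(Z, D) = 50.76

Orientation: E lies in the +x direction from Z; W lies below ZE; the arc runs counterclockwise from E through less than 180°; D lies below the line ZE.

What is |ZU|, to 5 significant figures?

44.888

Checks: |ZE| = 51.40 ✓; |WU| = 7.200 ✓; ∠(WU, UD) = 90.00° ✓; |UD| = 37.00 ✓; |ZD| = 50.76 ✓.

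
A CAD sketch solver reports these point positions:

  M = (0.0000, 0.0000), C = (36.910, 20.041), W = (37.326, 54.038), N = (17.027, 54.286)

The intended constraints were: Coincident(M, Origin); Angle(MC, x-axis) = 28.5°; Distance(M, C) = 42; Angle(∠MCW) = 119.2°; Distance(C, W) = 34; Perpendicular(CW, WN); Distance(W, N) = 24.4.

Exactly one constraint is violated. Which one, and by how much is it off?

Distance(W, N) = 24.4 — off by 4.10.

M = (0.00, 0.00) ✓; MC at 28.50° ✓; |MC| = 42.00 ✓; ∠MCW = 119.2° ✓; |CW| = 34.00 ✓; ∠(CW, WN) = 90.00° ✓; |WN| = 20.30 ✗.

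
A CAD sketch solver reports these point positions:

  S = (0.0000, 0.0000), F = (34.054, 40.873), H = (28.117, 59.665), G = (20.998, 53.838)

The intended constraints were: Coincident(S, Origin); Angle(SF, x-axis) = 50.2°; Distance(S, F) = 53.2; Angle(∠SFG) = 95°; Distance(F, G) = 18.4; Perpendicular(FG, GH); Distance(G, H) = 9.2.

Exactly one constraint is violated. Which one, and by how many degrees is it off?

Perpendicular(FG, GH) — off by 5.90°.

S = (0.00, 0.00) ✓; SF at 50.20° ✓; |SF| = 53.20 ✓; ∠SFG = 95.00° ✓; |FG| = 18.40 ✓; ∠(FG, GH) = 95.90° ✗; |GH| = 9.200 ✓.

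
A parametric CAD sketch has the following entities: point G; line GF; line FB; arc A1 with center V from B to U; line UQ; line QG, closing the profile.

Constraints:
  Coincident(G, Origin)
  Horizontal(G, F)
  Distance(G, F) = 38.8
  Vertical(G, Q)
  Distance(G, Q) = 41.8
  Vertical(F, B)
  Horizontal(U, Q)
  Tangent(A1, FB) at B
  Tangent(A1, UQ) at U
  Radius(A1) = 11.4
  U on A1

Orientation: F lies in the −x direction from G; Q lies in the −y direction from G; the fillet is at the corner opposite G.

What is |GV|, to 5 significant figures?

40.926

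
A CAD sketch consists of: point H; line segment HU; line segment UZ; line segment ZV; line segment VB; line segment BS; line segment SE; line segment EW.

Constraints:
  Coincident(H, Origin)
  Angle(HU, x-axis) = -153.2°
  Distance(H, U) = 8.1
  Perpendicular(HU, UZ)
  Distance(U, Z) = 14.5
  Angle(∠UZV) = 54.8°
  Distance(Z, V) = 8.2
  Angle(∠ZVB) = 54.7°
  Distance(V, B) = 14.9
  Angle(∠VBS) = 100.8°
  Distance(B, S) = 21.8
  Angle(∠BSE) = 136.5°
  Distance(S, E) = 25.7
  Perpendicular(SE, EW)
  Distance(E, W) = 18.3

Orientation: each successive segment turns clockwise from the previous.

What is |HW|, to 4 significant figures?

44.55

H is at the origin; HU runs at -153.2° with length 8.1, so U = (-7.230, -3.652). The perpendicularity gives UZ at right angles to HU, so UZ runs at 116.8°; with |UZ| = 14.5, Z = (-13.77, 9.290). ∠UZV = 54.8° gives ZV at -8.400° from the x-axis; with |ZV| = 8.2, V = (-5.656, 8.093). ∠ZVB = 54.7° gives VB at -133.7° from the x-axis; with |VB| = 14.9, B = (-15.95, -2.680). ∠VBS = 100.8° gives BS at 147.1° from the x-axis; with |BS| = 21.8, S = (-34.25, 9.161). ∠BSE = 136.5° gives SE at 103.6° from the x-axis; with |SE| = 25.7, E = (-40.30, 34.14). SE is perpendicular to EW, so EW runs at 13.60°; with |EW| = 18.3, W = (-22.51, 38.44). Then |HW| = |W − H| = 44.55.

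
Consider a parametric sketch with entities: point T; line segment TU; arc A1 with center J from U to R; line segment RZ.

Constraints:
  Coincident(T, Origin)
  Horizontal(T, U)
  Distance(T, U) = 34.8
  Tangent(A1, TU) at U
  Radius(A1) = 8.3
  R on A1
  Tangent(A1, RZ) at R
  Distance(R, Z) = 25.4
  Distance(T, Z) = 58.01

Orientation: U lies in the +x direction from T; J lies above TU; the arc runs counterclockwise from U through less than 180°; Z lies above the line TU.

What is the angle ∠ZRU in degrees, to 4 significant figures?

142.2°

Checks: |JU| = 8.300 ✓; |JR| = 8.300 ✓; ∠(JR, RZ) = 90.00° ✓; |RZ| = 25.40 ✓; |TZ| = 58.01 ✓.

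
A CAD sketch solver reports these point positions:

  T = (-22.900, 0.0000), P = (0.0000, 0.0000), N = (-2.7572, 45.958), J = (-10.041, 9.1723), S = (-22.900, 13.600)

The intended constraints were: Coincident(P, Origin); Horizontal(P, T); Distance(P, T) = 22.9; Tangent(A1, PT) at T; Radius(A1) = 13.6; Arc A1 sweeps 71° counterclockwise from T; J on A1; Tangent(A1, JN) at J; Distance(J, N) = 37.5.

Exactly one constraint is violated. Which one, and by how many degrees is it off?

Tangent(A1, JN) at J — off by 7.80°.

P = (0.00, 0.00) ✓; P.y = 0.00, T.y = 0.00 ✓; |PT| = 22.90 ✓; ∠(ST, TP) = 90.00° ✓; |ST| = 13.60 ✓; bearing(S→J) − bearing(S→T) = 71.00° ✓; |SJ| = 13.60 ✓; ∠(SJ, JN) = 82.20° ✗; |JN| = 37.50 ✓.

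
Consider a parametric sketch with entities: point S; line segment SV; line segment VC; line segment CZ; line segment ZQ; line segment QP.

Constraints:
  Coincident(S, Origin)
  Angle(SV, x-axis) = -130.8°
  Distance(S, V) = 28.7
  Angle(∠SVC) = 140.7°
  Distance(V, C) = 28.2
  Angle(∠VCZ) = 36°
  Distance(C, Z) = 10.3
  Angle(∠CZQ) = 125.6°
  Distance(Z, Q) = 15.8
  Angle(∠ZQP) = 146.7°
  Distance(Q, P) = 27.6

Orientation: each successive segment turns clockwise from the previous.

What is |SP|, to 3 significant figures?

40.0

∠CZQ = 125.6° gives ZQ at -8.50° from the x-axis; with |ZQ| = 15.8, Q = (-23.7, -21.5). ∠ZQP = 146.7° gives QP at -41.8° from the x-axis; with |QP| = 27.6, P = (-3.16, -39.9). Then |SP| = |P − S| = 40.0.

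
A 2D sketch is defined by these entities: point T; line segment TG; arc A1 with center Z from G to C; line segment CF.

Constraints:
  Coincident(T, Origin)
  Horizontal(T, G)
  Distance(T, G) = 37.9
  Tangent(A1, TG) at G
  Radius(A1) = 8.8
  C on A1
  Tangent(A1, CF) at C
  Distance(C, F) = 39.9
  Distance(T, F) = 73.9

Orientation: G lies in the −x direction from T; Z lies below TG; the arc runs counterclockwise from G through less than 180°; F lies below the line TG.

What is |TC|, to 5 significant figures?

46.513

Checks: T = (0.00, 0.00) ✓; |ZC| = 8.800 ✓; ∠(ZC, CF) = 90.00° ✓; |CF| = 39.90 ✓; |TF| = 73.90 ✓.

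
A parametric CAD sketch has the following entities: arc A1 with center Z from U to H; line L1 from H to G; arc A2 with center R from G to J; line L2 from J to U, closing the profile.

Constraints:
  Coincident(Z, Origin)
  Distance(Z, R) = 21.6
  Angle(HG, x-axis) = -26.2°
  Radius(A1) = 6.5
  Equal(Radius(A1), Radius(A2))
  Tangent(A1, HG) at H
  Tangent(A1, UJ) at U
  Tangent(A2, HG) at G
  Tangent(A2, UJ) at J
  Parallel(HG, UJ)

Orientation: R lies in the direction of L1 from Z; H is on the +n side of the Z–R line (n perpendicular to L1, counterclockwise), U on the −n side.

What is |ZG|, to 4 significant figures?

22.56

The slot axis is L1's direction at -26.2°, so u = (cos -26.2°, sin -26.2°) = (0.8973, -0.4415) and n = (−sin -26.2°, cos -26.2°) = (0.4415, 0.8973). Z is at the origin and R lies 21.6 along u from Z, so R = 21.6·u = (19.38, -9.537). Tangency of A1 to both parallel lines with radius 6.5 puts H and U at Z ± 6.5·n: H = (2.870, 5.832), U = (-2.870, -5.832). Equal radii place G and J the same way about R: G = R + 6.5·n = (22.25, -3.704), J = R − 6.5·n = (16.51, -15.37). Then |ZG| = |G − Z| = 22.56.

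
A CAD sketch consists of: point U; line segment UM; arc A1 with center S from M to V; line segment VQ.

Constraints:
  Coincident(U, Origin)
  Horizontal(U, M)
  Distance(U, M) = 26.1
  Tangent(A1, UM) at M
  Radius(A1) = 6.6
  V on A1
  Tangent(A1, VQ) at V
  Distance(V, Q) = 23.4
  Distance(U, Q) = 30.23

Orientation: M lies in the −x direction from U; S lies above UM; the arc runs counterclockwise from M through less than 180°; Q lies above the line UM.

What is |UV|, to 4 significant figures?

20.33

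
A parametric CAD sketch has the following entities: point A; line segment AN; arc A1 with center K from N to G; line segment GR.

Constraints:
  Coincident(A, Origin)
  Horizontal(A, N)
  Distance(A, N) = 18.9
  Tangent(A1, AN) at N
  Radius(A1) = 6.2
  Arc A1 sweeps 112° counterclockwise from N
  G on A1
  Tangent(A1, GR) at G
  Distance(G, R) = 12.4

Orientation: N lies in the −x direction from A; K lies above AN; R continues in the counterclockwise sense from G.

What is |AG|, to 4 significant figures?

15.67

Tangency of A1 to AN means the radius KN is perpendicular to AN, so K = N + (0, 6.2) = (-18.90, 6.200). On A1, N sits at bearing -90° from K; a 112° counterclockwise sweep puts G at bearing 22°, so G = K + 6.2·(cos 22°, sin 22°) = (-13.15, 8.523). Then |AG| = |G − A| = 15.67.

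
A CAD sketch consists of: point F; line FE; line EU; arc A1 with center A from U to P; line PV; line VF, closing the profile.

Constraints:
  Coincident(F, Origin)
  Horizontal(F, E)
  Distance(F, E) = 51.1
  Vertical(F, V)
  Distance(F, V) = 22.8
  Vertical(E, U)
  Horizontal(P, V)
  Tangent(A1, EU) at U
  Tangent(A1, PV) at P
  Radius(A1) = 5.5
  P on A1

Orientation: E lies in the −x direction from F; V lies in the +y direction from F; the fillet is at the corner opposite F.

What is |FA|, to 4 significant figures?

48.77

F is at the origin; F and E share the same y with |FE| = 51.1 and E on the −x side, so E = (-51.10, 0.000). FV is vertical with |FV| = 22.8 and V on the +y side, so V = (0.000, 22.80). The virtual corner opposite F is at (-51.10, 22.80). Since A1 is tangent to EU there, AU ⟂ EU and the tangent condition forces AP to be normal to PV, with radius 5.5, so the center A sits 5.5 in from both sides at A = (-45.60, 17.30). Then |FA| = |A − F| = 48.77.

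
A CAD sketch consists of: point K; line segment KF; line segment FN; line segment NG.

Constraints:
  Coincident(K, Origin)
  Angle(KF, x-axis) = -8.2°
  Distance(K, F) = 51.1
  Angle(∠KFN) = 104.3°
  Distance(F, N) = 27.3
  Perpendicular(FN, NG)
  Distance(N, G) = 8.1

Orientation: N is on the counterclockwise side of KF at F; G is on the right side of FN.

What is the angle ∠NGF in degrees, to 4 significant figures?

73.47°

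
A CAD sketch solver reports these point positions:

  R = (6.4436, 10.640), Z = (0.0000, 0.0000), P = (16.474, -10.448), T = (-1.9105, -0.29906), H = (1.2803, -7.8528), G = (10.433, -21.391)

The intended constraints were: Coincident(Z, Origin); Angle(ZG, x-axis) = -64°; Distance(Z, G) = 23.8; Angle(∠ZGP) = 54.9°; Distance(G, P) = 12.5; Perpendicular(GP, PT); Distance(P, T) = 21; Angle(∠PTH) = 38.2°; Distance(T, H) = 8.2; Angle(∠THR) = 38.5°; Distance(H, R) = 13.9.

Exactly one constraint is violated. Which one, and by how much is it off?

Distance(H, R) = 13.9 — off by 5.30.

Z = (0.00, 0.00) ✓; ZG at -64.00° ✓; |ZG| = 23.80 ✓; ∠ZGP = 54.90° ✓; |GP| = 12.50 ✓; ∠(GP, PT) = 90.00° ✓; |PT| = 21.00 ✓; ∠PTH = 38.20° ✓; |TH| = 8.200 ✓; ∠THR = 38.50° ✓; |HR| = 19.20 ✗.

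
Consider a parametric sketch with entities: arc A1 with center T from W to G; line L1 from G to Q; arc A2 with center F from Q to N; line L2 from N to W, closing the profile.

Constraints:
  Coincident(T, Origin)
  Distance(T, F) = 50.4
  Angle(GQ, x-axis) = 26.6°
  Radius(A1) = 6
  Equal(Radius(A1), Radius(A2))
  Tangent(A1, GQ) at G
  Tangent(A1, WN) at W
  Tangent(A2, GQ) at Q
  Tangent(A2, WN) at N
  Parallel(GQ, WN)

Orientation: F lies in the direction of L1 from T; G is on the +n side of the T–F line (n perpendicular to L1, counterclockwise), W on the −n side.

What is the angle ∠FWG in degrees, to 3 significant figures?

83.2°

T is at the origin and F lies 50.4 along u from T, so F = 50.4·u = (45.1, 22.6). Tangency of A1 to both parallel lines with radius 6.0 puts G and W at T ± 6.0·n: G = (-2.69, 5.36), W = (2.69, -5.36). Then cos ∠FWG = WF·WG / (|WF||WG|), giving 83.2°.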